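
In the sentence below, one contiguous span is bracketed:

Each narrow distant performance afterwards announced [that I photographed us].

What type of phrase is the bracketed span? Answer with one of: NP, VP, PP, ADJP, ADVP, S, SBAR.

SBAR

"that" is the head of the bracketed span, so the span is a subordinate clause: SBAR.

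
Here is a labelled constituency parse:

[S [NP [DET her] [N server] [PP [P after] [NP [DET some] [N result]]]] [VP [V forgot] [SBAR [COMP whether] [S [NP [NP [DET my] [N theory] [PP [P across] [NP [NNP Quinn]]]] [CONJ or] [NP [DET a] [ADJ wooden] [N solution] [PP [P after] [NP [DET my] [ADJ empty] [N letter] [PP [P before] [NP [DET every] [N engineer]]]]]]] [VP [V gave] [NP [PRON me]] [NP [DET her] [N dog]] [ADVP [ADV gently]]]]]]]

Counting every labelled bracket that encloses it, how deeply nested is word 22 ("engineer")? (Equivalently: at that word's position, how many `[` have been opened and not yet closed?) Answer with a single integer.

11

Counting open brackets not yet closed at "engineer": [S [VP [SBAR [S [NP [NP [PP [NP [PP [NP [N = 11.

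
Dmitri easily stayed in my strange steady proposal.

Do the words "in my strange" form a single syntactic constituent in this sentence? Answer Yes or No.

No

The smallest constituent containing the whole sequence is the prepositional phrase [PP in my strange steady proposal], but the sequence is only part of it — it straddles the boundary between preposition "in" and noun phrase "my strange steady proposal".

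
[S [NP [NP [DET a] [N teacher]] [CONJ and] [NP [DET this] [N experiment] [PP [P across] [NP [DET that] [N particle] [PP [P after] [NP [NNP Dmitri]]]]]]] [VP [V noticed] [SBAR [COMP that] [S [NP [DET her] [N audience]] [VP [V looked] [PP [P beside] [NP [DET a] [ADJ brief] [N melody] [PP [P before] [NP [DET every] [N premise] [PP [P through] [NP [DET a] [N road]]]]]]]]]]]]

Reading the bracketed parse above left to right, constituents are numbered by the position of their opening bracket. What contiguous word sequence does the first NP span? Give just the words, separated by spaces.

Opening `[NP` markers occur at word positions 1, 1, 4, 7, 10, 13, 17, 21, 24; the first of these opens the constituent [NP a teacher and this experiment across that particle after Dmitri].

a teacher and this experiment across that particle after Dmitri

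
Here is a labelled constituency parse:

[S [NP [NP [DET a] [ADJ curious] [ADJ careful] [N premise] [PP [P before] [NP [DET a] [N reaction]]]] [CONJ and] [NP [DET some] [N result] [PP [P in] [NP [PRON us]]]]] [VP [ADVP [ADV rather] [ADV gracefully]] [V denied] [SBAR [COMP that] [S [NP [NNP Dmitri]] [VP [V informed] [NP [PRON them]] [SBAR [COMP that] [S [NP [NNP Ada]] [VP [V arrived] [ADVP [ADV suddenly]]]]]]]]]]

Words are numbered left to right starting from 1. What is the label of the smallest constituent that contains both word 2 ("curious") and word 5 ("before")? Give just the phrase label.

NP

Both words fall inside [NP a curious careful premise before a reaction] (words 1–7), and no smaller constituent contains them both. Label: NP.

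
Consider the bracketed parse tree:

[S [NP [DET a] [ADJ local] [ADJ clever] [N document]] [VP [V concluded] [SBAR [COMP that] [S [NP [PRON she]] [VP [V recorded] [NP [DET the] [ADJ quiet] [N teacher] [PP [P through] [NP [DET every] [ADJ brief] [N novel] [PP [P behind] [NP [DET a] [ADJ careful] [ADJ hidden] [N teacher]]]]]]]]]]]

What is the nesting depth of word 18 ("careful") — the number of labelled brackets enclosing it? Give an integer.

11

Counting open brackets not yet closed at "careful": [S [VP [SBAR [S [VP [NP [PP [NP [PP [NP [ADJ = 11.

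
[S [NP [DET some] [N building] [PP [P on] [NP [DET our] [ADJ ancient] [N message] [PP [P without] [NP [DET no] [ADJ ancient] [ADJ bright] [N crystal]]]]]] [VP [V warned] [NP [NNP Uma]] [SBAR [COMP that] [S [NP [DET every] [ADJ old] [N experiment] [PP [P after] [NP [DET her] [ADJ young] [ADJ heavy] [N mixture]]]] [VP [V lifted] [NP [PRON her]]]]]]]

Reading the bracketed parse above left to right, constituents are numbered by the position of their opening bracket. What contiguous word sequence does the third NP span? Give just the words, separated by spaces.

Opening `[NP` markers occur at word positions 1, 4, 8, 13, 15, 19, 24; the third of these opens the constituent [NP no ancient bright crystal].

no ancient bright crystal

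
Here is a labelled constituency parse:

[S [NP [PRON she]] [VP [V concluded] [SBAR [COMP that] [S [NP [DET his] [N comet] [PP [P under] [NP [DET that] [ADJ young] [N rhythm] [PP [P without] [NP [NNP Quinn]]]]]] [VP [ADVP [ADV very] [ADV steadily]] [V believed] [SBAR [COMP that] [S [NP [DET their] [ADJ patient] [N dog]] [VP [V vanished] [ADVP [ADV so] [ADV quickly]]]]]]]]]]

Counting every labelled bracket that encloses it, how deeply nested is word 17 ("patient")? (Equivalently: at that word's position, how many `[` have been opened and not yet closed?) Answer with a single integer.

The word sits inside ADJ, which is inside NP, inside S, inside SBAR, inside VP, inside S, inside SBAR, inside VP, inside S — 9 brackets in all.

9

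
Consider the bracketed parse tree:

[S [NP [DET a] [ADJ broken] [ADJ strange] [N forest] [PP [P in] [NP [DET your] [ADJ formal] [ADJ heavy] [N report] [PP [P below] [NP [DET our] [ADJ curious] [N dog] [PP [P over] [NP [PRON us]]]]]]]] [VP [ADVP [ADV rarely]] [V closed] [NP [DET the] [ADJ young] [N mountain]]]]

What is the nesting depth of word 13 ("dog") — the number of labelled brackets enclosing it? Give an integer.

Path from the root down to the word: S → NP → PP → NP → PP → NP → N. That is 7 enclosing brackets.

7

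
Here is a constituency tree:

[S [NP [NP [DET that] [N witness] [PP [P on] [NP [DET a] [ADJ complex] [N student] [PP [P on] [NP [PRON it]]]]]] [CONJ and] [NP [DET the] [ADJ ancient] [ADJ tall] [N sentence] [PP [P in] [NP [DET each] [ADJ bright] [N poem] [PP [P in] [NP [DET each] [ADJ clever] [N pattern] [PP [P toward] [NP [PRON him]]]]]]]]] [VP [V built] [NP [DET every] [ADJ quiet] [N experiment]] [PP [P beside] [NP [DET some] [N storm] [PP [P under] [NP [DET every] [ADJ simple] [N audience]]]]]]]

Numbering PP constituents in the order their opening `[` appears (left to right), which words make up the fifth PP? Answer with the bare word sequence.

Opening `[PP` markers occur at word positions 3, 7, 14, 18, 22, 28, 31; the fifth of these opens the constituent [PP toward him].

toward him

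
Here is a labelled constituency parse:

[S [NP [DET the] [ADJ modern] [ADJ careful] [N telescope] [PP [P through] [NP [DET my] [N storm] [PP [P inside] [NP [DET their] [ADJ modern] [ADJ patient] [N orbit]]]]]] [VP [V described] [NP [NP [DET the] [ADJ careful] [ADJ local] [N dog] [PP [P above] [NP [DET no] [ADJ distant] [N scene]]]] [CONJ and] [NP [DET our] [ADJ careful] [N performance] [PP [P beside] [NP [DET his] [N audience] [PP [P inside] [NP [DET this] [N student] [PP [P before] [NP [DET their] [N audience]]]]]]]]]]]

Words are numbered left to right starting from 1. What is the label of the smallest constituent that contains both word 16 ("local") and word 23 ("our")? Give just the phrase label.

Word 16 lies under S → VP → NP → NP → ADJ; word 23 lies under S → VP → NP → NP → DET. The lowest shared node is the NP.

NP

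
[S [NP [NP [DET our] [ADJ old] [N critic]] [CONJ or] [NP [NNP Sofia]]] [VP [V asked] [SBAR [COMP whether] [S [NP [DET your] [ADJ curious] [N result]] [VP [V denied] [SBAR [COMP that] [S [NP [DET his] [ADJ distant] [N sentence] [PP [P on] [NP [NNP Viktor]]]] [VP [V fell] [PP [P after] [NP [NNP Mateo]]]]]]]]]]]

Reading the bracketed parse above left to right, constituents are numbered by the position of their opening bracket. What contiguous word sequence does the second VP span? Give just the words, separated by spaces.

denied that his distant sentence on Viktor fell after Mateo

In left-to-right order the VP constituents are "asked whether your curious result denied that his distant sentence on Viktor fell after Mateo"; "denied that his distant sentence on Viktor fell after Mateo"; "fell after Mateo". Number 2 is "denied that his distant sentence on Viktor fell after Mateo".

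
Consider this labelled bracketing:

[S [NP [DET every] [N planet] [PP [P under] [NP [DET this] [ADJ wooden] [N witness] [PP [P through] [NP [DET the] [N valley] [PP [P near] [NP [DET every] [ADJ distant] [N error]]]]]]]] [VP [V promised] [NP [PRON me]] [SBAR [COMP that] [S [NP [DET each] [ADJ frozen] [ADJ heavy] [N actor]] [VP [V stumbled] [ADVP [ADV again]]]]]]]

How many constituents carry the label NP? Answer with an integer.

6

Listing each NP by its span: [NP every planet under this wooden witness through the valley near every distant error]; [NP this wooden witness through the valley near every distant error]; [NP the valley near every distant error]; [NP every distant error]; [NP me]; [NP each frozen heavy actor] — that makes 6.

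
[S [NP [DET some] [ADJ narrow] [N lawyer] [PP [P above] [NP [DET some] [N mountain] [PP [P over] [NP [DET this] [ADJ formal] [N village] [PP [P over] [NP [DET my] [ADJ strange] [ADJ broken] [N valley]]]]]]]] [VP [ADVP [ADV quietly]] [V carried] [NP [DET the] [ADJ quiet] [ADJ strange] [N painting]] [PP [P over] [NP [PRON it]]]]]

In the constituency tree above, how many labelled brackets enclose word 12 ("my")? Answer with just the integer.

9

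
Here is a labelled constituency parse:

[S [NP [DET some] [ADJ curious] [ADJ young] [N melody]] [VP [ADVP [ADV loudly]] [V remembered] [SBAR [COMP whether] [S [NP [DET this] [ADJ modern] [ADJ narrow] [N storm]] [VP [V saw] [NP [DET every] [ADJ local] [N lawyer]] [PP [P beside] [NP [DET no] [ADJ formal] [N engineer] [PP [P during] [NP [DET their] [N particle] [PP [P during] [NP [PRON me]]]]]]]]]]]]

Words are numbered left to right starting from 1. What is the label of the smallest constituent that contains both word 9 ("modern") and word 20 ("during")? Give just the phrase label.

Both words fall inside [S this modern narrow storm saw every local lawyer beside no formal engineer during their particle during me] (words 8–24), and no smaller constituent contains them both. Label: S.

S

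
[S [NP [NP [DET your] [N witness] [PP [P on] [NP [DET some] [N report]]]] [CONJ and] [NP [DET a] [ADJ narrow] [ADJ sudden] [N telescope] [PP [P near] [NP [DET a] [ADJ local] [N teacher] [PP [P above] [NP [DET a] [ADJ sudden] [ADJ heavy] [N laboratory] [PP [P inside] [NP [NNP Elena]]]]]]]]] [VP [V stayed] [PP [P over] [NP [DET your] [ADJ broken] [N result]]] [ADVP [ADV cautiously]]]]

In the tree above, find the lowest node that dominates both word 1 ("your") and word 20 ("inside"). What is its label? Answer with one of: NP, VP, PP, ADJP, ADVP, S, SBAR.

Both words fall inside [NP your witness on some report and a narrow sudden telescope near a local teacher above a sudden heavy laboratory inside Elena] (words 1–21), and no smaller constituent contains them both. Label: NP.

NP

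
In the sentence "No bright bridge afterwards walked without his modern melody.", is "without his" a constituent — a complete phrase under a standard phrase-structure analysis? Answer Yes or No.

"without" belongs to the preposition "without" while "his" belongs to the noun phrase "his modern melody"; a span that runs across that boundary is not a single phrase.

No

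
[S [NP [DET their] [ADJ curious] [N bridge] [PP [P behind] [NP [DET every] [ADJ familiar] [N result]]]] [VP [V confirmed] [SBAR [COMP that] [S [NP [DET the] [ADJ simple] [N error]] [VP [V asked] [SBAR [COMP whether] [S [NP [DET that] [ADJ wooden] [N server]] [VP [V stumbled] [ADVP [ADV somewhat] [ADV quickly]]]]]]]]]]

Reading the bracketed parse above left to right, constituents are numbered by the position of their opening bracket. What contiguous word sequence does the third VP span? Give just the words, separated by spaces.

stumbled somewhat quickly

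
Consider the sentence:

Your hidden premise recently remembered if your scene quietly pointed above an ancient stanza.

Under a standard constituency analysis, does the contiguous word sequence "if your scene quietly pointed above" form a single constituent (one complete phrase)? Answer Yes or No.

No

The sequence begins inside the complementizer "if" and ends inside the clause "your scene quietly pointed above an ancient stanza"; it crosses a phrase boundary, so no single node in the tree spans exactly those words.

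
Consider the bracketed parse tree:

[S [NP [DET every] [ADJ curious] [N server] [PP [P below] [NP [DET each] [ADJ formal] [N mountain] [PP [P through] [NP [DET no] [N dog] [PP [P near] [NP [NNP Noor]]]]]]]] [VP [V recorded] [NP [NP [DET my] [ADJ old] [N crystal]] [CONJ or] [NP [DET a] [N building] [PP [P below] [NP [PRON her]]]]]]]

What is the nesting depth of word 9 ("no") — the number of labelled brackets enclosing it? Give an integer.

7

Counting open brackets not yet closed at "no": [S [NP [PP [NP [PP [NP [DET = 7.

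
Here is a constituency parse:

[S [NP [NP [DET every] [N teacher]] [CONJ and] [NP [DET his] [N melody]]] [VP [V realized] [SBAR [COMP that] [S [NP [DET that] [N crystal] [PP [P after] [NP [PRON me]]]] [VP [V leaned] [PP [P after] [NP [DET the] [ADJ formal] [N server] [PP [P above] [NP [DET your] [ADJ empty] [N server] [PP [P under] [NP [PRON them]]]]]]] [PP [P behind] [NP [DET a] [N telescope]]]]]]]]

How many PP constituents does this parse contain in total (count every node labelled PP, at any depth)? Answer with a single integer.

The PP constituents are: [PP after me]; [PP after the formal server above your empty server under them]; [PP above your empty server under them]; [PP under them]; [PP behind a telescope]. Total: 5.

5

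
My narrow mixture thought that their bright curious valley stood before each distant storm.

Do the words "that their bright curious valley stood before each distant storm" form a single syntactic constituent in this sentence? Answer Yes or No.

Yes

"that their bright curious valley stood before each distant storm" is exactly the subordinate clause [SBAR that their bright curious valley stood before each distant storm], a complete constituent.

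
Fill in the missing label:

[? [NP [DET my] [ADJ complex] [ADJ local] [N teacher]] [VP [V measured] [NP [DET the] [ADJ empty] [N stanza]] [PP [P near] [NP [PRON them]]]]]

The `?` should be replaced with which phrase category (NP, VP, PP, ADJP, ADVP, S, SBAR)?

S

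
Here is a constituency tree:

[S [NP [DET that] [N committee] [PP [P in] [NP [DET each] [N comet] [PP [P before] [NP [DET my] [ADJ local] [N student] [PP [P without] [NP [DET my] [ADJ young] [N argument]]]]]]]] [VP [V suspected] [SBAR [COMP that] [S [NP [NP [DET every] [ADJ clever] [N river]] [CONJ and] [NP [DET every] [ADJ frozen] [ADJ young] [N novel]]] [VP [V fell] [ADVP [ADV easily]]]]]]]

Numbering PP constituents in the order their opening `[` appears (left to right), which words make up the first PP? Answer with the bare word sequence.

in each comet before my local student without my young argument

In left-to-right order the PP constituents are "in each comet before my local student without my young argument"; "before my local student without my young argument"; "without my young argument". Number 1 is "in each comet before my local student without my young argument".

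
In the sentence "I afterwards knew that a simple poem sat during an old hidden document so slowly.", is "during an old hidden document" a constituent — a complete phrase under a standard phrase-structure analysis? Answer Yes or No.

Yes

The sequence corresponds to a single PP node — the prepositional phrase "during an old hidden document".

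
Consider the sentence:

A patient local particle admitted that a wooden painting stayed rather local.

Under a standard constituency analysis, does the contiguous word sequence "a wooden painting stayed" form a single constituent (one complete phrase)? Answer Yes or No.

"a" belongs to the noun phrase "a wooden painting" while "stayed" belongs to the verb phrase "stayed rather local"; a span that runs across that boundary is not a single phrase.

No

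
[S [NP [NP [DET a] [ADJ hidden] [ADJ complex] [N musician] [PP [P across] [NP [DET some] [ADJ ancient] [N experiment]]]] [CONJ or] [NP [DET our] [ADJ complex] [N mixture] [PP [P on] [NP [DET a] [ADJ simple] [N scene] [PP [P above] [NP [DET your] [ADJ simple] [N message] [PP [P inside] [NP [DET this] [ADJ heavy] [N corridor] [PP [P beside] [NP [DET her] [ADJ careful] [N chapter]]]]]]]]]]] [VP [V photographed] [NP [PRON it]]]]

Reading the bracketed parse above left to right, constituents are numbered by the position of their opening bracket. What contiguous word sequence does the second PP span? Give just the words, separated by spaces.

on a simple scene above your simple message inside this heavy corridor beside her careful chapter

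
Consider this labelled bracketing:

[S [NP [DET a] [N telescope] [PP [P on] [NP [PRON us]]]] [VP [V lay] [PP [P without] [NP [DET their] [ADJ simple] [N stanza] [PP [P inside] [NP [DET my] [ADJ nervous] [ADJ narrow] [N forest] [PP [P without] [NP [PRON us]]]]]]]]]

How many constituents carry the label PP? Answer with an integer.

4

Listing each PP by its span: [PP on us]; [PP without their simple stanza inside my nervous narrow forest without us]; [PP inside my nervous narrow forest without us]; [PP without us] — that makes 4.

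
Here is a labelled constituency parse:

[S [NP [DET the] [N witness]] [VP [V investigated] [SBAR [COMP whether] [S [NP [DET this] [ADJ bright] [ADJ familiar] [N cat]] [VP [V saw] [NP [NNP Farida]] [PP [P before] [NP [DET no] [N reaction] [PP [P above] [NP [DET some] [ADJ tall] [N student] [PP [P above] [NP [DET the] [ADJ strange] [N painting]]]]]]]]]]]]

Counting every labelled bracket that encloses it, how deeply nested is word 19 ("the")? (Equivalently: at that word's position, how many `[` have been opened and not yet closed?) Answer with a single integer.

12

The word sits inside DET, which is inside NP, inside PP, inside NP, inside PP, inside NP, inside PP, inside VP, inside S, inside SBAR, inside VP, inside S — 12 brackets in all.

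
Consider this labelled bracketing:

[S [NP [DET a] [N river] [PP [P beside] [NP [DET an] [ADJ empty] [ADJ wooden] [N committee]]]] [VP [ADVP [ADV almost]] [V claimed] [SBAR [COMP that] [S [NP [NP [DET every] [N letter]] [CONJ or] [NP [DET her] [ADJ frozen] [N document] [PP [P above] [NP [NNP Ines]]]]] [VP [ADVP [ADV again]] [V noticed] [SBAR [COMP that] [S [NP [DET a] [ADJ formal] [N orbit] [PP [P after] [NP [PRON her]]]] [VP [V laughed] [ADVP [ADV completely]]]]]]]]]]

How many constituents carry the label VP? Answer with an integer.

Scanning left to right, an opening `[VP` appears at word positions 8, 19, 27 — 3 in total.

3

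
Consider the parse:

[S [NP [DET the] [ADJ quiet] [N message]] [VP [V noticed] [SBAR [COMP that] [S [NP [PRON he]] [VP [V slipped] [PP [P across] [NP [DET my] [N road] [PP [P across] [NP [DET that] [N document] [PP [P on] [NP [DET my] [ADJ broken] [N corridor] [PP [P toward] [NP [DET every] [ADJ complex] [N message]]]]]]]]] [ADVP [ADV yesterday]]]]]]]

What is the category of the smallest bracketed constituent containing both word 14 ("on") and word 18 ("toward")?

PP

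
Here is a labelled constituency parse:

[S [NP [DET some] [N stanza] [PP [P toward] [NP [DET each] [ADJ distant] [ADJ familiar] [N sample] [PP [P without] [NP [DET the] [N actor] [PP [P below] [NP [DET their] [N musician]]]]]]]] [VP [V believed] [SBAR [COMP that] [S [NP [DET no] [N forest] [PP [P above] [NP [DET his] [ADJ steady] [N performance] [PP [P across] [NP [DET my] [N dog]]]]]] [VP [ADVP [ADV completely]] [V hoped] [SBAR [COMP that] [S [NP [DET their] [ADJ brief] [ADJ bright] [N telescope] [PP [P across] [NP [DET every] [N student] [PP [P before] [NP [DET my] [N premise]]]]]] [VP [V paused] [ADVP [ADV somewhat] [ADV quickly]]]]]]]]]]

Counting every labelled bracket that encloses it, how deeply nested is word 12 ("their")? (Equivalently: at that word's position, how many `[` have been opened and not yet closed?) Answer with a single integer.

9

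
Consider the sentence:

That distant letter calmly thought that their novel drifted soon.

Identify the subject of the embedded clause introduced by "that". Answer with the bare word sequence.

their novel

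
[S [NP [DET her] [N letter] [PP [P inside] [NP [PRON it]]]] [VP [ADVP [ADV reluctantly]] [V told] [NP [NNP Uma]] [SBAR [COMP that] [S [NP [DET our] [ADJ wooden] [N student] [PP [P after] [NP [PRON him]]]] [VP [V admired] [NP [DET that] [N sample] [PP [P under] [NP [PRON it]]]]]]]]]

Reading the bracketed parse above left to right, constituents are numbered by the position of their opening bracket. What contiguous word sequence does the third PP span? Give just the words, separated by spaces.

In left-to-right order the PP constituents are "inside it"; "after him"; "under it". Number 3 is "under it".

under it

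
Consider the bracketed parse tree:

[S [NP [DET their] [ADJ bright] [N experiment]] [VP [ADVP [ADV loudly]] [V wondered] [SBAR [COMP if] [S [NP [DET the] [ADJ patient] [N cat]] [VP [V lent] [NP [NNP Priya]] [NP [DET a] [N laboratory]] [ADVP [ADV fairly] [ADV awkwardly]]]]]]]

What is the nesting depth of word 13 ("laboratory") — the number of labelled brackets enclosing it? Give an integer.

7

Counting open brackets not yet closed at "laboratory": [S [VP [SBAR [S [VP [NP [N = 7.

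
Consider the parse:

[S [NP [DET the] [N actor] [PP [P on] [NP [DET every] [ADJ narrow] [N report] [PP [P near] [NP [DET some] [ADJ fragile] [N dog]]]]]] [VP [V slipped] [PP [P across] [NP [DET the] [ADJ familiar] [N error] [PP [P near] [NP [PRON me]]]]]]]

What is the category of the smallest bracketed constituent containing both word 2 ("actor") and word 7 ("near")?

The smallest bracket enclosing both words is [NP the actor on every narrow report near some fragile dog], so the label is NP.

NP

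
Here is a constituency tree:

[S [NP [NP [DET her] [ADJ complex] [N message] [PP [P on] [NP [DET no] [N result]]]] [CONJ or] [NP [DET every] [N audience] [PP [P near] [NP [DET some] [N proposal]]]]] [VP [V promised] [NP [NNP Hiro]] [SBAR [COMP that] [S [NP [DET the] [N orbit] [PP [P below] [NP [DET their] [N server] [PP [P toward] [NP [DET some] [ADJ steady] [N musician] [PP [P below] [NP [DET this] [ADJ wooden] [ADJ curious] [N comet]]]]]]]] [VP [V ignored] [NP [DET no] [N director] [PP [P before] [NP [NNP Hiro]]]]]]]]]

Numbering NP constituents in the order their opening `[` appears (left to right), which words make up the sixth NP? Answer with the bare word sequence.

Hiro

In left-to-right order the NP constituents are "her complex message on no result or every audience near some proposal"; "her complex message on no result"; "no result"; "every audience near some proposal"; "some proposal"; "Hiro"; "the orbit below their server toward some steady musician below this wooden curious comet"; "their server toward some steady musician below this wooden curious comet"; "some steady musician below this wooden curious comet"; "this wooden curious comet"; "no director before Hiro"; "Hiro". Number 6 is "Hiro".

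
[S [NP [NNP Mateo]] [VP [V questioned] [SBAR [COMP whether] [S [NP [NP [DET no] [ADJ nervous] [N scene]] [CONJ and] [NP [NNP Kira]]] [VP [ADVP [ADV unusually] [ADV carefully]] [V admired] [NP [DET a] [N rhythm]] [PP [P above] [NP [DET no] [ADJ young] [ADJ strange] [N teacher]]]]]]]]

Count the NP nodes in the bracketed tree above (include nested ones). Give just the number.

6

Listing each NP by its span: [NP Mateo]; [NP no nervous scene and Kira]; [NP no nervous scene]; [NP Kira]; [NP a rhythm]; [NP no young strange teacher] — that makes 6.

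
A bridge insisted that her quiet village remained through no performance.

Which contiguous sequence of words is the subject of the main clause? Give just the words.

In the main clause the verb is "insisted"; the NP preceding it, "a bridge", is the subject.

a bridge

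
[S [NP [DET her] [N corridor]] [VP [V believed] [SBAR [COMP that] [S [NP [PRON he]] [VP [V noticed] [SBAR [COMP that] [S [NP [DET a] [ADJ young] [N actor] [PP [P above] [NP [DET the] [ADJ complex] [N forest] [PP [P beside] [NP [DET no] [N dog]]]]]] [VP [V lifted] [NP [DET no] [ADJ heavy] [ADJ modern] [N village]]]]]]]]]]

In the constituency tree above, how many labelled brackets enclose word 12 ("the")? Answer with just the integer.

11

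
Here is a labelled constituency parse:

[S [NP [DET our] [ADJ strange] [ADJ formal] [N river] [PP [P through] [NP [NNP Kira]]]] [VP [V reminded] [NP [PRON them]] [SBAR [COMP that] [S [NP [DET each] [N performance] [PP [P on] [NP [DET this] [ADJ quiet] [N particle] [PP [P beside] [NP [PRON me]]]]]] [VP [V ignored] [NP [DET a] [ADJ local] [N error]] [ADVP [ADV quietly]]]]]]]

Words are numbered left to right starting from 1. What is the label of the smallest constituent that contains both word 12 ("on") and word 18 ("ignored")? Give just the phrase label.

Word 12 lies under S → VP → SBAR → S → NP → PP → P; word 18 lies under S → VP → SBAR → S → VP → V. The lowest shared node is the S.

S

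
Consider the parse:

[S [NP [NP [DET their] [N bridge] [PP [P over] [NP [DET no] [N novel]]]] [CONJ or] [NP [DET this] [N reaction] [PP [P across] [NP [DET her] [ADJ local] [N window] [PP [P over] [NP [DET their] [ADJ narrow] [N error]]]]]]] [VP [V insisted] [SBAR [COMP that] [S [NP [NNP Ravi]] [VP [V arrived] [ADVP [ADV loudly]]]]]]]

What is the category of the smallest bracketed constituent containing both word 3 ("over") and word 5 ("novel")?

PP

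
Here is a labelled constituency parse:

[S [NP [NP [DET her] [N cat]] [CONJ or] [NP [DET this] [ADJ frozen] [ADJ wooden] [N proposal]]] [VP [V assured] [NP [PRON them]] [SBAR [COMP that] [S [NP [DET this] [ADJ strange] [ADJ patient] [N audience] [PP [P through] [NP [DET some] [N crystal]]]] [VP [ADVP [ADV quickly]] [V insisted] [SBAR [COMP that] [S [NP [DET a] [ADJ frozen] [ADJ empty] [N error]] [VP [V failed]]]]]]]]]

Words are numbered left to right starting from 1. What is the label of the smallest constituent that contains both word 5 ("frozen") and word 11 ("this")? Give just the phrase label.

Word 5 lies under S → NP → NP → ADJ; word 11 lies under S → VP → SBAR → S → NP → DET. The lowest shared node is the S.

S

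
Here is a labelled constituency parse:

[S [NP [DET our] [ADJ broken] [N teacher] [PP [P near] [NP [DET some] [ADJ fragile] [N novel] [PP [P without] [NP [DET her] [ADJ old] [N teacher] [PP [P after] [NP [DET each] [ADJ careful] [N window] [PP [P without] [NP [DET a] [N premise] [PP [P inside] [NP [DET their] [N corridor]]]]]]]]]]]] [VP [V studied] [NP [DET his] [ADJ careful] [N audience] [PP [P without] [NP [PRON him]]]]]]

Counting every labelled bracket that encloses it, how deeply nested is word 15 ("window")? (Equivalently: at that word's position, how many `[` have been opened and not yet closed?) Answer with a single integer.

The word sits inside N, which is inside NP, inside PP, inside NP, inside PP, inside NP, inside PP, inside NP, inside S — 9 brackets in all.

9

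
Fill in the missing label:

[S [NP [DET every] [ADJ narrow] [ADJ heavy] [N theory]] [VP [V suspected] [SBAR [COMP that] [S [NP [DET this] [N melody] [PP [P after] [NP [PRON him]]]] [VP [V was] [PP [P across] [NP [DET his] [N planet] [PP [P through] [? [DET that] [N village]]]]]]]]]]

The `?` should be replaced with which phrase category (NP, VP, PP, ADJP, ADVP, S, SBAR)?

NP

The `?` node immediately contains: DET 'that', N 'village'. That is the internal structure of a noun phrase, so the label is NP.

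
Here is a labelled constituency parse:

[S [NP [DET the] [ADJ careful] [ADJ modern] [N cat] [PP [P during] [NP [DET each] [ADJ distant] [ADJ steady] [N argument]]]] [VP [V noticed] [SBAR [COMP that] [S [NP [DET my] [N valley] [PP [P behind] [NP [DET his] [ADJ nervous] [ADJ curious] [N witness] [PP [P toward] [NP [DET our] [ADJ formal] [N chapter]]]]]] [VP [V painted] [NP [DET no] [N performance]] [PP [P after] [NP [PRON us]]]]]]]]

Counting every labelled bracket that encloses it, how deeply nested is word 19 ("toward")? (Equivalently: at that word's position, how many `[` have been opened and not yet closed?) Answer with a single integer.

9

The word sits inside P, which is inside PP, inside NP, inside PP, inside NP, inside S, inside SBAR, inside VP, inside S — 9 brackets in all.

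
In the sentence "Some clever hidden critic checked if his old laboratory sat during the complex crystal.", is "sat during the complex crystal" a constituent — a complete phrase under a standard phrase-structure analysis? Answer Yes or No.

Yes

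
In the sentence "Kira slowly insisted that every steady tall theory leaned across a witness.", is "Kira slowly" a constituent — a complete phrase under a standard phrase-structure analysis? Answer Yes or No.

No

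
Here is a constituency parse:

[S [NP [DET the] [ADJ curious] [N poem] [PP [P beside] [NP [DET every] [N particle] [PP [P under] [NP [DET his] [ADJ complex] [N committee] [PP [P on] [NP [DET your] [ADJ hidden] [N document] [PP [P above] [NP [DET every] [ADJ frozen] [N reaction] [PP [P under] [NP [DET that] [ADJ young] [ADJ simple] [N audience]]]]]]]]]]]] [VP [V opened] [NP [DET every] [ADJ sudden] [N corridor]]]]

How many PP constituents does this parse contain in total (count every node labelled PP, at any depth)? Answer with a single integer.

5

The PP constituents are: [PP beside every particle under his complex committee on your hidden document above every frozen reaction under that young simple audience]; [PP under his complex committee on your hidden document above every frozen reaction under that young simple audience]; [PP on your hidden document above every frozen reaction under that young simple audience]; [PP above every frozen reaction under that young simple audience]; [PP under that young simple audience]. Total: 5.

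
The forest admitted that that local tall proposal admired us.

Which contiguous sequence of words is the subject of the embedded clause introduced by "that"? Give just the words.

that local tall proposal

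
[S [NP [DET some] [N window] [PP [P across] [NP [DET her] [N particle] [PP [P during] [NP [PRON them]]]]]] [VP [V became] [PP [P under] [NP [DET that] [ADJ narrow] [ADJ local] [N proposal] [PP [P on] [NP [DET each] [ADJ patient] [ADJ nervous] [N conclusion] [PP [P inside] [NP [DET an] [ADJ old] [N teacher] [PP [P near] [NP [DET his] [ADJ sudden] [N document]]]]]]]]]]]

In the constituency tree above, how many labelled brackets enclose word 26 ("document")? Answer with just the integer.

The word sits inside N, which is inside NP, inside PP, inside NP, inside PP, inside NP, inside PP, inside NP, inside PP, inside VP, inside S — 11 brackets in all.

11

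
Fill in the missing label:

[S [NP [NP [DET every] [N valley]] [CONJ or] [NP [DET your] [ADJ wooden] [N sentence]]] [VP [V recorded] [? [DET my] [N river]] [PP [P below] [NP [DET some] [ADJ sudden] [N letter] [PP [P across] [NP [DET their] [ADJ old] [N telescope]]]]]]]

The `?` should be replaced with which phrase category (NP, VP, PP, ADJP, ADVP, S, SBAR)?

A constituent whose immediate children are DET 'my', N 'river' is a noun phrase: NP.

NP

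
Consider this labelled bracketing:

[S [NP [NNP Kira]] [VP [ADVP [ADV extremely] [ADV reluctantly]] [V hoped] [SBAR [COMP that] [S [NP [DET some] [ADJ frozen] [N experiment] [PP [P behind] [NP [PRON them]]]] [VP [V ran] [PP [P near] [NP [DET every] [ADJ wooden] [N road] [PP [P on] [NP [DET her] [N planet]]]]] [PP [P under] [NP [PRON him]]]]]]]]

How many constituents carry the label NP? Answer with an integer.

6

Listing each NP by its span: [NP Kira]; [NP some frozen experiment behind them]; [NP them]; [NP every wooden road on her planet]; [NP her planet]; [NP him] — that makes 6.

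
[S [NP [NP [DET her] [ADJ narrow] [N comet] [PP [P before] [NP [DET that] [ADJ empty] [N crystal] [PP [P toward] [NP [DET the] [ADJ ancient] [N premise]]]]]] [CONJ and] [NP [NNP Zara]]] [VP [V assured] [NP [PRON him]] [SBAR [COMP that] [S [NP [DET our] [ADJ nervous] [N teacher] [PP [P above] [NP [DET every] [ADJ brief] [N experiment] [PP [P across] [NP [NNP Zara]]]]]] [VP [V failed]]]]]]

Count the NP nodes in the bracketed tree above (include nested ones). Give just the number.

The NP constituents are: [NP her narrow comet before that empty crystal toward the ancient premise and Zara]; [NP her narrow comet before that empty crystal toward the ancient premise]; [NP that empty crystal toward the ancient premise]; [NP the ancient premise]; [NP Zara]; [NP him] …. Total: 9.

9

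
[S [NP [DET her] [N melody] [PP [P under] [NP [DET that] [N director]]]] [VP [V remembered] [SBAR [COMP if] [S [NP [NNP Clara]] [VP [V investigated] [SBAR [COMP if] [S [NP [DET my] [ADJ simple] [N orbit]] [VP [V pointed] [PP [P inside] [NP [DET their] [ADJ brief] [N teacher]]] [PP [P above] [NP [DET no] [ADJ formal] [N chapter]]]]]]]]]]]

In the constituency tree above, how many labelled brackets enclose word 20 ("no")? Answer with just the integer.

The word sits inside DET, which is inside NP, inside PP, inside VP, inside S, inside SBAR, inside VP, inside S, inside SBAR, inside VP, inside S — 11 brackets in all.

11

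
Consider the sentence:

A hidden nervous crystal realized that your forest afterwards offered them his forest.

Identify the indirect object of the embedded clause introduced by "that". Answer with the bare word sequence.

The verb of the embedded clause introduced by "that" is "offered"; its indirect object is the NP "them".

them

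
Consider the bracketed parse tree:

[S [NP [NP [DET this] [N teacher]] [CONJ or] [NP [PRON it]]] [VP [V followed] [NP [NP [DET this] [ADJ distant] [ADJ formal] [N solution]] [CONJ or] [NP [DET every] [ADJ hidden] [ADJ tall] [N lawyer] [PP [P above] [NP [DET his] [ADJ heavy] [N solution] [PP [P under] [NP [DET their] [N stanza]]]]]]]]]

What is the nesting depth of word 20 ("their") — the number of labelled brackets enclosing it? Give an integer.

9

Counting open brackets not yet closed at "their": [S [VP [NP [NP [PP [NP [PP [NP [DET = 9.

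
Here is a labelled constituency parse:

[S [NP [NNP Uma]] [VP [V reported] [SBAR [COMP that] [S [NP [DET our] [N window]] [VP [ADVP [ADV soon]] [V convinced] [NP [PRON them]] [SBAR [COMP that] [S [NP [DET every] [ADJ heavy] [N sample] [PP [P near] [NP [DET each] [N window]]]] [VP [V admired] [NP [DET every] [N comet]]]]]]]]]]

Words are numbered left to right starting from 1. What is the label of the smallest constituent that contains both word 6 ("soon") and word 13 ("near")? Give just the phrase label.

VP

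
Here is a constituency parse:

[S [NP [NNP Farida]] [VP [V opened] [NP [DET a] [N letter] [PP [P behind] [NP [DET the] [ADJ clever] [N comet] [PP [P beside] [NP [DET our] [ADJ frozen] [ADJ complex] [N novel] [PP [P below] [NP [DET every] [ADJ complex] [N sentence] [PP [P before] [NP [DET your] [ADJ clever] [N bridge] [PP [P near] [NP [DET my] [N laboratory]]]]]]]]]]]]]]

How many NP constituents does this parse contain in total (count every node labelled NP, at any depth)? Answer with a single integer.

7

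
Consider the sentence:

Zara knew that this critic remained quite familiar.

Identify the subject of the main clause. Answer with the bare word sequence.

Zara

In the main clause the verb is "knew"; the NP preceding it, "Zara", is the subject.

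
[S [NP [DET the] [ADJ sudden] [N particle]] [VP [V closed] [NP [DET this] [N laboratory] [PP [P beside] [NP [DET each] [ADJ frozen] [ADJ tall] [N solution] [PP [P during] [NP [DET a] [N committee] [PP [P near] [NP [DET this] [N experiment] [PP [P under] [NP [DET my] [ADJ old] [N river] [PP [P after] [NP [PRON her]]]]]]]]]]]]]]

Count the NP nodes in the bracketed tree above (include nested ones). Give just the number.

Listing each NP by its span: [NP the sudden particle]; [NP this laboratory beside each frozen tall solution during a committee near this experiment under my old river after her]; [NP each frozen tall solution during a committee near this experiment under my old river after her]; [NP a committee near this experiment under my old river after her]; [NP this experiment under my old river after her]; [NP my old river after her] … — that makes 7.

7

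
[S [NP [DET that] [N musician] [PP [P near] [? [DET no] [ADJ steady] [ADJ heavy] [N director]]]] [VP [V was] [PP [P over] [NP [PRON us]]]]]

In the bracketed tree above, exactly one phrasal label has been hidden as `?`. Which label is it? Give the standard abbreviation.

NP

Looking at what the `?` directly dominates — DET 'no', ADJ 'steady', ADJ 'heavy', N 'director' — this is a noun phrase (NP).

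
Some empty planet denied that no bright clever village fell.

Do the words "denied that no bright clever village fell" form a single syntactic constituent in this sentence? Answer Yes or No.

Yes

"denied that no bright clever village fell" is exactly the verb phrase [VP denied that no bright clever village fell], a complete constituent.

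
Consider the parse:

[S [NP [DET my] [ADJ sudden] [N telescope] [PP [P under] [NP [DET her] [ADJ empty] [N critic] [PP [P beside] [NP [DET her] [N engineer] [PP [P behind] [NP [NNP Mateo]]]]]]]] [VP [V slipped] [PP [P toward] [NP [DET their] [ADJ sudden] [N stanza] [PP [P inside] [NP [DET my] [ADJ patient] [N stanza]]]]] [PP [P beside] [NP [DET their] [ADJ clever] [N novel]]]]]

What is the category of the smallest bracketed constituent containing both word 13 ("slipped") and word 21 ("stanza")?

VP

Word 13 lies under S → VP → V; word 21 lies under S → VP → PP → NP → PP → NP → N. The lowest shared node is the VP.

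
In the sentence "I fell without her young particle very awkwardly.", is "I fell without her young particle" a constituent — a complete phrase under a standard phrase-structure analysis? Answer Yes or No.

No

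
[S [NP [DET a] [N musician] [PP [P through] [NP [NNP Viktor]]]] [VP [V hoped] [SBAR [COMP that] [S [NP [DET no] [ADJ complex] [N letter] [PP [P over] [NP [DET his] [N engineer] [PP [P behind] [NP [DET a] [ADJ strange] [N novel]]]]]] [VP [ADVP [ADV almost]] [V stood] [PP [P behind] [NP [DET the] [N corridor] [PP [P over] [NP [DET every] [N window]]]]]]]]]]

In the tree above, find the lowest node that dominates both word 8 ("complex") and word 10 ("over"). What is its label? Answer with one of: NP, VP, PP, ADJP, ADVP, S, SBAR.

NP

The smallest bracket enclosing both words is [NP no complex letter over his engineer behind a strange novel], so the label is NP.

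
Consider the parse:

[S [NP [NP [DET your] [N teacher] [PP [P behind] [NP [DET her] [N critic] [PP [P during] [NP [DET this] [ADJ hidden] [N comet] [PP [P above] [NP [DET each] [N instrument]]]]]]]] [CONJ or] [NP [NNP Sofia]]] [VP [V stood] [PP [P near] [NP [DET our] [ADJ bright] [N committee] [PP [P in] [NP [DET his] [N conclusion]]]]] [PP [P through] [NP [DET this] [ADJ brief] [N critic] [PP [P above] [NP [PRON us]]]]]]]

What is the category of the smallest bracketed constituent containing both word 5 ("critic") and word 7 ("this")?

NP

Both words fall inside [NP her critic during this hidden comet above each instrument] (words 4–12), and no smaller constituent contains them both. Label: NP.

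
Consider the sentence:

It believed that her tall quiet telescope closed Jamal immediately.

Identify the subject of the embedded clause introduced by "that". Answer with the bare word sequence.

her tall quiet telescope

The subject of the embedded clause introduced by "that" is the NP immediately before the verb "closed": "her tall quiet telescope".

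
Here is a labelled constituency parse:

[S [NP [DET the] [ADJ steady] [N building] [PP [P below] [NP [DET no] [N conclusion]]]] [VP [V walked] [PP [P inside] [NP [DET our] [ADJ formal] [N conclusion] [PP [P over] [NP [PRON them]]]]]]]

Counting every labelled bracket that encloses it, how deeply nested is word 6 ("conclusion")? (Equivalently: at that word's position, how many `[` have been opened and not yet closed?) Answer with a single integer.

Counting open brackets not yet closed at "conclusion": [S [NP [PP [NP [N = 5.

5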